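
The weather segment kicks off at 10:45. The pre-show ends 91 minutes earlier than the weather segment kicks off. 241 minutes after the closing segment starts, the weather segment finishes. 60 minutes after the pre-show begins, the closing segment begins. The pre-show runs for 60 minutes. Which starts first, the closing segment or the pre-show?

The pre-show ends at 10:45 − 91 min = 09:14.
The pre-show starts at 09:14 − 60 min = 08:14.
The closing segment starts at 08:14 + 60 min = 09:14.
The closing segment starts at 09:14 and the pre-show starts at 08:14, so the pre-show is first.

the pre-show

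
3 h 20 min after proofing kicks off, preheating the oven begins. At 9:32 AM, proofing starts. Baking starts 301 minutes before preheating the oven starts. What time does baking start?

Preheating the oven starts at 9:32 AM + 200 min = 12:52 PM.
Baking starts at 12:52 PM − 301 min = 7:51 AM.

7:51 AM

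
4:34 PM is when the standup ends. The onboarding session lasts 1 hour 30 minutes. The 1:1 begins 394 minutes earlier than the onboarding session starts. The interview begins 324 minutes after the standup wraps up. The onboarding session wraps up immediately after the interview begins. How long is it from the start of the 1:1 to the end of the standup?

2 h 40 min

The interview starts at 4:34 PM + 324 min = 9:58 PM.
So the onboarding session ends at 9:58 PM.
The onboarding session starts at 9:58 PM − 90 min = 8:28 PM.
The 1:1 starts at 8:28 PM − 394 min = 1:54 PM.
From 1:54 PM to 4:34 PM is 2 h 40 min.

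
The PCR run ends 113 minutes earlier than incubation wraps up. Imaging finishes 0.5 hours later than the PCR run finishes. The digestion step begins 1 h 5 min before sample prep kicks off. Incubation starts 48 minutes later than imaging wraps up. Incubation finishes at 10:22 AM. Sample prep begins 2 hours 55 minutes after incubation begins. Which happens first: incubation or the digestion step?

incubation

The PCR run ends at 10:22 AM − 113 min = 8:29 AM.
Imaging ends at 8:29 AM + 30 min = 8:59 AM.
Incubation starts at 8:59 AM + 48 min = 9:47 AM.
Sample prep starts at 9:47 AM + 175 min = 12:42 PM.
The digestion step starts at 12:42 PM − 65 min = 11:37 AM.
Incubation starts at 9:47 AM and the digestion step starts at 11:37 AM, so incubation is first.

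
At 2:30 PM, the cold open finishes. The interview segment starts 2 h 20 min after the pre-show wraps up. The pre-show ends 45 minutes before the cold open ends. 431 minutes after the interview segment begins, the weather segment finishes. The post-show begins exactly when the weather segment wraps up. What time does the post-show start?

The pre-show ends at 2:30 PM − 45 min = 1:45 PM.
The interview segment starts at 1:45 PM + 140 min = 4:05 PM.
The weather segment ends at 4:05 PM + 431 min = 11:16 PM.
So the post-show starts at 11:16 PM.

11:16 PM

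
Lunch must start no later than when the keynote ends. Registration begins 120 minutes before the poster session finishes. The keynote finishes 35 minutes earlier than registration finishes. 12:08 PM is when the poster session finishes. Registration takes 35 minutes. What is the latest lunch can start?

10:08 AM

Registration starts at 12:08 PM − 120 min = 10:08 AM.
Registration ends at 10:08 AM + 35 min = 10:43 AM.
The keynote ends at 10:43 AM − 35 min = 10:08 AM.
Lunch is bounded by the keynote, so the latest it can start is 10:08 AM.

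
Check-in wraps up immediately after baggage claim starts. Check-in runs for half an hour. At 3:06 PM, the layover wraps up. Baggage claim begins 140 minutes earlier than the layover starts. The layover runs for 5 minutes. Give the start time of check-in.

The layover starts at 3:06 PM − 5 min = 3:01 PM.
Baggage claim starts at 3:01 PM − 140 min = 12:41 PM.
So check-in ends at 12:41 PM.
Check-in starts at 12:41 PM − 30 min = 12:11 PM.

12:11 PM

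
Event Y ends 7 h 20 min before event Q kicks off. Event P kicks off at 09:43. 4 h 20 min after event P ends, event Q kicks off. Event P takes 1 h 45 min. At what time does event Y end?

Event P ends at 09:43 + 105 min = 11:28.
Event Q starts at 11:28 + 260 min = 15:48.
Event Y ends at 15:48 − 440 min = 08:28.

08:28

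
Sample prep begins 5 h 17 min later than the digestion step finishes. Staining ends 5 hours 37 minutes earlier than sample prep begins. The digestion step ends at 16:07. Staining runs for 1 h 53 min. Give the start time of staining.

13:54

Sample prep starts at 16:07 + 317 min = 21:24.
Staining ends at 21:24 − 337 min = 15:47.
Staining starts at 15:47 − 113 min = 13:54.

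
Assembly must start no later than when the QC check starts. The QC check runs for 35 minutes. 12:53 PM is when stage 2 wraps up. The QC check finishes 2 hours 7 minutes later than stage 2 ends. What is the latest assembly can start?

The QC check ends at 12:53 PM + 127 min = 3:00 PM.
The QC check starts at 3:00 PM − 35 min = 2:25 PM.
Assembly is bounded by the QC check, so the latest it can start is 2:25 PM.

2:25 PM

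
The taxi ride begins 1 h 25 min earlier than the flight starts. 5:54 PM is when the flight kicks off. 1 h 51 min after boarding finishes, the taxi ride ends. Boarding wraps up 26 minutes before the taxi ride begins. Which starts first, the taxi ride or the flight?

the taxi ride

The taxi ride starts at 5:54 PM − 85 min = 4:29 PM.
The taxi ride starts at 4:29 PM and the flight starts at 5:54 PM, so the taxi ride is first.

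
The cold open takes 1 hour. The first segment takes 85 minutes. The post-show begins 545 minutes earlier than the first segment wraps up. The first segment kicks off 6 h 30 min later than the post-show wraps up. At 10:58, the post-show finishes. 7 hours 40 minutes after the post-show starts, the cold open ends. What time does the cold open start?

16:28

The first segment starts at 10:58 + 390 min = 17:28.
The first segment ends at 17:28 + 85 min = 18:53.
The post-show starts at 18:53 − 545 min = 09:48.
The cold open ends at 09:48 + 460 min = 17:28.
The cold open starts at 17:28 − 60 min = 16:28.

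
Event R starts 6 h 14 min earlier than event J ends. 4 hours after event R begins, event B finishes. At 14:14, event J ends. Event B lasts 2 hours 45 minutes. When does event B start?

Event R starts at 14:14 − 374 min = 08:00.
Event B ends at 08:00 + 240 min = 12:00.
Event B starts at 12:00 − 165 min = 09:15.

09:15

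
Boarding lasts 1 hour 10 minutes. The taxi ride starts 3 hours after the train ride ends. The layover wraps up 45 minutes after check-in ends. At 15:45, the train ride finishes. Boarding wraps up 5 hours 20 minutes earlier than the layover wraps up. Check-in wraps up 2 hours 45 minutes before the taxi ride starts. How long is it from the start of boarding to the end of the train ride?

The taxi ride starts at 15:45 + 180 min = 18:45.
Check-in ends at 18:45 − 165 min = 16:00.
The layover ends at 16:00 + 45 min = 16:45.
Boarding ends at 16:45 − 320 min = 11:25.
Boarding starts at 11:25 − 70 min = 10:15.
From 10:15 to 15:45 is 5.5 hours.

5.5 hours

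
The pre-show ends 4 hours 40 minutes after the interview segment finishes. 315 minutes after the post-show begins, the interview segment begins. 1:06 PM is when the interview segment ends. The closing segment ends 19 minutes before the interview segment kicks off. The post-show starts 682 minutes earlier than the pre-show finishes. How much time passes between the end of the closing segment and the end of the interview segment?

The pre-show ends at 1:06 PM + 280 min = 5:46 PM.
The post-show starts at 5:46 PM − 682 min = 6:24 AM.
The interview segment starts at 6:24 AM + 315 min = 11:39 AM.
The closing segment ends at 11:39 AM − 19 min = 11:20 AM.
From 11:20 AM to 1:06 PM is 1 h 46 min.

1 h 46 min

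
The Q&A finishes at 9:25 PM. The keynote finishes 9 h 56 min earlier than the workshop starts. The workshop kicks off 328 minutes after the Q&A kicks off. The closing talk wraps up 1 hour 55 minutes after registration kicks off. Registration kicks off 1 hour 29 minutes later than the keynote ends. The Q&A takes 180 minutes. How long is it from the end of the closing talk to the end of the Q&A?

The Q&A starts at 9:25 PM − 180 min = 6:25 PM.
The workshop starts at 6:25 PM + 328 min = 11:53 PM.
The keynote ends at 11:53 PM − 596 min = 1:57 PM.
Registration starts at 1:57 PM + 89 min = 3:26 PM.
The closing talk ends at 3:26 PM + 115 min = 5:21 PM.
From 5:21 PM to 9:25 PM is 4 h 4 min.

4 h 4 min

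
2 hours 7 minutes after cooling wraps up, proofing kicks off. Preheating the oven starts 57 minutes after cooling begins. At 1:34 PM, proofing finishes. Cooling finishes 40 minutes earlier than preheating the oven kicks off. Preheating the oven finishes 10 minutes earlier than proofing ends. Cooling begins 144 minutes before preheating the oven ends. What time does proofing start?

Preheating the oven ends at 1:34 PM − 10 min = 1:24 PM.
Cooling starts at 1:24 PM − 144 min = 11:00 AM.
Preheating the oven starts at 11:00 AM + 57 min = 11:57 AM.
Cooling ends at 11:57 AM − 40 min = 11:17 AM.
Proofing starts at 11:17 AM + 127 min = 1:24 PM.

1:24 PM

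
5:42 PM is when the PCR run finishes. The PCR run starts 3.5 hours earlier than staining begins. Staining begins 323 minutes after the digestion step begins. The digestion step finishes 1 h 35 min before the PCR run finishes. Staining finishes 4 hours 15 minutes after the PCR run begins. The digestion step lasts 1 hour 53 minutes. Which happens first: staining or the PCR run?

The digestion step ends at 5:42 PM − 95 min = 4:07 PM.
The digestion step starts at 4:07 PM − 113 min = 2:14 PM.
Staining starts at 2:14 PM + 323 min = 7:37 PM.
The PCR run starts at 7:37 PM − 210 min = 4:07 PM.
Staining starts at 7:37 PM and the PCR run starts at 4:07 PM, so the PCR run is first.

the PCR run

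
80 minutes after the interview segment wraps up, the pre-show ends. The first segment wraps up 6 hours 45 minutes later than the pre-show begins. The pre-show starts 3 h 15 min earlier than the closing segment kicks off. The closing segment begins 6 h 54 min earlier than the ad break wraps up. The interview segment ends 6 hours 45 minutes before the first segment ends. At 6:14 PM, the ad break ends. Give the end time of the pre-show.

9:25 AM

The closing segment starts at 6:14 PM − 414 min = 11:20 AM.
The pre-show starts at 11:20 AM − 195 min = 8:05 AM.
The first segment ends at 8:05 AM + 405 min = 2:50 PM.
The interview segment ends at 2:50 PM − 405 min = 8:05 AM.
The pre-show ends at 8:05 AM + 80 min = 9:25 AM.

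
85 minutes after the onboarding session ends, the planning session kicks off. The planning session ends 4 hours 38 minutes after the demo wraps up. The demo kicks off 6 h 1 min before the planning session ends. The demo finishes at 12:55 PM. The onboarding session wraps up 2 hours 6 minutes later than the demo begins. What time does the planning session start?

3:03 PM

The planning session ends at 12:55 PM + 278 min = 5:33 PM.
The demo starts at 5:33 PM − 361 min = 11:32 AM.
The onboarding session ends at 11:32 AM + 126 min = 1:38 PM.
The planning session starts at 1:38 PM + 85 min = 3:03 PM.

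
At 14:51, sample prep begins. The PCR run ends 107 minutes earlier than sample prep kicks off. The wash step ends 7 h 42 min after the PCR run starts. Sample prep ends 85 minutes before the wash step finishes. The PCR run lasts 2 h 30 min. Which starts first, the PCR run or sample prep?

the PCR run

The PCR run ends at 14:51 − 107 min = 13:04.
The PCR run starts at 13:04 − 150 min = 10:34.
The PCR run starts at 10:34 and sample prep starts at 14:51, so the PCR run is first.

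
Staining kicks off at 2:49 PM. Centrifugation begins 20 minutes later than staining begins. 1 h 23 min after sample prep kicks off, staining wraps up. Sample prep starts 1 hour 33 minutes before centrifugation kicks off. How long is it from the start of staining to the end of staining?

Centrifugation starts at 2:49 PM + 20 min = 3:09 PM.
Sample prep starts at 3:09 PM − 93 min = 1:36 PM.
Staining ends at 1:36 PM + 83 min = 2:59 PM.
From 2:49 PM to 2:59 PM is 10 minutes.

10 minutes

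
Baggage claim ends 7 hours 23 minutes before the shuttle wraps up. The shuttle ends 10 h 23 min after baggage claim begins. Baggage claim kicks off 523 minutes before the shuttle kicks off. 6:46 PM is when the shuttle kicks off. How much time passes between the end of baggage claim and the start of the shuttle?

343 minutes

Baggage claim starts at 6:46 PM − 523 min = 10:03 AM.
The shuttle ends at 10:03 AM + 623 min = 8:26 PM.
Baggage claim ends at 8:26 PM − 443 min = 1:03 PM.
From 1:03 PM to 6:46 PM is 343 minutes.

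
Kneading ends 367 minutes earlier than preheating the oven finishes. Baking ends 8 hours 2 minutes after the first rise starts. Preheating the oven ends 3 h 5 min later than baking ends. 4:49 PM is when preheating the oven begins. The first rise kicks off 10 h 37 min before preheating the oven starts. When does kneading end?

The first rise starts at 4:49 PM − 637 min = 6:12 AM.
Baking ends at 6:12 AM + 482 min = 2:14 PM.
Preheating the oven ends at 2:14 PM + 185 min = 5:19 PM.
Kneading ends at 5:19 PM − 367 min = 11:12 AM.

11:12 AM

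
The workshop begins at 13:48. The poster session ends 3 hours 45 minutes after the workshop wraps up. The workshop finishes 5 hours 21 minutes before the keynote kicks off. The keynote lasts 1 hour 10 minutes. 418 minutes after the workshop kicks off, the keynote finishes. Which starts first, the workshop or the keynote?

the workshop

The keynote ends at 13:48 + 418 min = 20:46.
The keynote starts at 20:46 − 70 min = 19:36.
The workshop starts at 13:48 and the keynote starts at 19:36, so the workshop is first.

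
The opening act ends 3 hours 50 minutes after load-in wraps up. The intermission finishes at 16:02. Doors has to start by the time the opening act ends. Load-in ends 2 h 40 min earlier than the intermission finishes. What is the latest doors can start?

Load-in ends at 16:02 − 160 min = 13:22.
The opening act ends at 13:22 + 230 min = 17:12.
Doors is bounded by the opening act, so the latest it can start is 17:12.

17:12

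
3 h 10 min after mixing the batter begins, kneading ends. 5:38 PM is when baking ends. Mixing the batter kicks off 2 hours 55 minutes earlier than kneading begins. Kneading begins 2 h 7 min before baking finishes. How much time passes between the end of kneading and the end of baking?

Kneading starts at 5:38 PM − 127 min = 3:31 PM.
Mixing the batter starts at 3:31 PM − 175 min = 12:36 PM.
Kneading ends at 12:36 PM + 190 min = 3:46 PM.
From 3:46 PM to 5:38 PM is 1 h 52 min.

1 h 52 min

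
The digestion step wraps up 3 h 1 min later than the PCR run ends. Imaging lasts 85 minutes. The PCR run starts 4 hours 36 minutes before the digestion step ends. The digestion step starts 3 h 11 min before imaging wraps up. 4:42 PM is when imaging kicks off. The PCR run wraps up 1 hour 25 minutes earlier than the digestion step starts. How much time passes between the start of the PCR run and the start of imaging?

4 hours 46 minutes

Imaging ends at 4:42 PM + 85 min = 6:07 PM.
The digestion step starts at 6:07 PM − 191 min = 2:56 PM.
The PCR run ends at 2:56 PM − 85 min = 1:31 PM.
The digestion step ends at 1:31 PM + 181 min = 4:32 PM.
The PCR run starts at 4:32 PM − 276 min = 11:56 AM.
From 11:56 AM to 4:42 PM is 4 hours 46 minutes.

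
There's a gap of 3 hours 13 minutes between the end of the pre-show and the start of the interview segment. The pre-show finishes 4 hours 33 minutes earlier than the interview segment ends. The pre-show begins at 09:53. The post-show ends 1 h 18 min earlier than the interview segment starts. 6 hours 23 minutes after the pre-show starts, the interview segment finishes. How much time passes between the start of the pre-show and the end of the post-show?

3 h 45 min

The interview segment ends at 09:53 + 383 min = 16:16.
The pre-show ends at 16:16 − 273 min = 11:43.
The interview segment starts at 11:43 + 193 min = 14:56.
The post-show ends at 14:56 − 78 min = 13:38.
From 09:53 to 13:38 is 3 h 45 min.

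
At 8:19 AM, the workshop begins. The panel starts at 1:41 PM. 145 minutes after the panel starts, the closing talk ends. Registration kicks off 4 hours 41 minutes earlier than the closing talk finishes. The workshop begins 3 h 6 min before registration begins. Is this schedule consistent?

The closing talk ends at 1:41 PM + 145 min = 4:06 PM.
Registration starts at 4:06 PM − 281 min = 11:25 AM.
The workshop starts at 11:25 AM − 186 min = 8:19 AM.
That matches the stated 8:19 AM, so the schedule is consistent.

Yes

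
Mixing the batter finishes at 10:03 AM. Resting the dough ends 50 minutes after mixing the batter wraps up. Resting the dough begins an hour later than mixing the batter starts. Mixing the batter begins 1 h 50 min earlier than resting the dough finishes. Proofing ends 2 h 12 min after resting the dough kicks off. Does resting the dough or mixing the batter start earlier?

Resting the dough ends at 10:03 AM + 50 min = 10:53 AM.
Mixing the batter starts at 10:53 AM − 110 min = 9:03 AM.
Resting the dough starts at 9:03 AM + 60 min = 10:03 AM.
Resting the dough starts at 10:03 AM and mixing the batter starts at 9:03 AM, so mixing the batter is first.

mixing the batter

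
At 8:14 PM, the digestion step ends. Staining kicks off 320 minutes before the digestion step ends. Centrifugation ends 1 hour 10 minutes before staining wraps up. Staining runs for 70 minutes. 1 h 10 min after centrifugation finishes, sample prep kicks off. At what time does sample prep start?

4:04 PM

Staining starts at 8:14 PM − 320 min = 2:54 PM.
Staining ends at 2:54 PM + 70 min = 4:04 PM.
Centrifugation ends at 4:04 PM − 70 min = 2:54 PM.
Sample prep starts at 2:54 PM + 70 min = 4:04 PM.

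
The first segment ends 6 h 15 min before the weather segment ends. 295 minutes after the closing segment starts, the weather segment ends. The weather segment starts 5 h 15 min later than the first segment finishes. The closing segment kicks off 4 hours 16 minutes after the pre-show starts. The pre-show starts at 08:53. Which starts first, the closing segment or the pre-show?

the pre-show

The closing segment starts at 08:53 + 256 min = 13:09.
The closing segment starts at 13:09 and the pre-show starts at 08:53, so the pre-show is first.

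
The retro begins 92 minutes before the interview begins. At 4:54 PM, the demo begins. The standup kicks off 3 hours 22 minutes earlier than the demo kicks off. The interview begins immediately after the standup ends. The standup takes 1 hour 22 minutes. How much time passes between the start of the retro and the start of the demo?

The standup starts at 4:54 PM − 202 min = 1:32 PM.
The standup ends at 1:32 PM + 82 min = 2:54 PM.
So the interview starts at 2:54 PM.
The retro starts at 2:54 PM − 92 min = 1:22 PM.
From 1:22 PM to 4:54 PM is 3 hours 32 minutes.

3 hours 32 minutes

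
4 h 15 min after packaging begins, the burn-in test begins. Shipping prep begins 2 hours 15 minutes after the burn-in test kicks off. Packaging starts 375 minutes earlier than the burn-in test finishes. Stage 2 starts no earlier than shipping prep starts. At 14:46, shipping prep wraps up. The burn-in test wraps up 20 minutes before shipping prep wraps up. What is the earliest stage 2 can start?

14:41

The burn-in test ends at 14:46 − 20 min = 14:26.
Packaging starts at 14:26 − 375 min = 08:11.
The burn-in test starts at 08:11 + 255 min = 12:26.
Shipping prep starts at 12:26 + 135 min = 14:41.
Stage 2 is bounded by shipping prep, so the earliest it can start is 14:41.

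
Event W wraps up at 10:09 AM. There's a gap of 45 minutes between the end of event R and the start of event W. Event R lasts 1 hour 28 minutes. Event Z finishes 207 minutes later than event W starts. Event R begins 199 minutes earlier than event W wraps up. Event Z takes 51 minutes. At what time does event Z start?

Event R starts at 10:09 AM − 199 min = 6:50 AM.
Event R ends at 6:50 AM + 88 min = 8:18 AM.
Event W starts at 8:18 AM + 45 min = 9:03 AM.
Event Z ends at 9:03 AM + 207 min = 12:30 PM.
Event Z starts at 12:30 PM − 51 min = 11:39 AM.

11:39 AM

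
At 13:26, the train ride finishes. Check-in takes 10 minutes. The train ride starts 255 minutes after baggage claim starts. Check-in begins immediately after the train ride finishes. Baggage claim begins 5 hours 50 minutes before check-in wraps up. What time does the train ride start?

Check-in starts at 13:26.
Check-in ends at 13:26 + 10 min = 13:36.
Baggage claim starts at 13:36 − 350 min = 07:46.
The train ride starts at 07:46 + 255 min = 12:01.

12:01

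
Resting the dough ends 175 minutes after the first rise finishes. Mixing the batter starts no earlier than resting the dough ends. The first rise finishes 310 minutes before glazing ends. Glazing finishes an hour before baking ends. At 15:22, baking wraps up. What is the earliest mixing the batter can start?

12:07

Glazing ends at 15:22 − 60 min = 14:22.
The first rise ends at 14:22 − 310 min = 09:12.
Resting the dough ends at 09:12 + 175 min = 12:07.
Mixing the batter is bounded by resting the dough, so the earliest it can start is 12:07.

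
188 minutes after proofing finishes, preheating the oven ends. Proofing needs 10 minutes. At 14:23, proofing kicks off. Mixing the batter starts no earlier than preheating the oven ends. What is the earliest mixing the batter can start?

17:41

Proofing ends at 14:23 + 10 min = 14:33.
Preheating the oven ends at 14:33 + 188 min = 17:41.
Mixing the batter is bounded by preheating the oven, so the earliest it can start is 17:41.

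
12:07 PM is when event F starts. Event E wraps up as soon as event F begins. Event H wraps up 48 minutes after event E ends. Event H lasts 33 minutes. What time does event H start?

Event E ends at 12:07 PM.
Event H ends at 12:07 PM + 48 min = 12:55 PM.
Event H starts at 12:55 PM − 33 min = 12:22 PM.

12:22 PM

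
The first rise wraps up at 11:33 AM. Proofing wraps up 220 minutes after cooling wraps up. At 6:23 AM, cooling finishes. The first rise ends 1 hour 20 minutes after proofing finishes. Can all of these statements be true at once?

No

Proofing ends at 6:23 AM + 220 min = 10:03 AM.
The first rise ends at 10:03 AM + 80 min = 11:23 AM.
But the first rise is also said to end at 11:33 AM — a 10-minute conflict.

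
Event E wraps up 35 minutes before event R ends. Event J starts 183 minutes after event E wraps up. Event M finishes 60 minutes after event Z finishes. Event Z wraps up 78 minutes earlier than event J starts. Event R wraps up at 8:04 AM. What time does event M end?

10:14 AM

Event E ends at 8:04 AM − 35 min = 7:29 AM.
Event J starts at 7:29 AM + 183 min = 10:32 AM.
Event Z ends at 10:32 AM − 78 min = 9:14 AM.
Event M ends at 9:14 AM + 60 min = 10:14 AM.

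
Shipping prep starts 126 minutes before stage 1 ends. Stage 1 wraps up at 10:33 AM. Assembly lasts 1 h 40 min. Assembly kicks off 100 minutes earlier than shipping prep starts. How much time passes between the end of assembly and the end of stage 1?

2 h 6 min

Shipping prep starts at 10:33 AM − 126 min = 8:27 AM.
Assembly starts at 8:27 AM − 100 min = 6:47 AM.
Assembly ends at 6:47 AM + 100 min = 8:27 AM.
From 8:27 AM to 10:33 AM is 2 h 6 min.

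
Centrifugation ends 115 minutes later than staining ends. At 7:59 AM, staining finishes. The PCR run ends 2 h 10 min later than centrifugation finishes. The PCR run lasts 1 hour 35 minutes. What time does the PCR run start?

10:29 AM

Centrifugation ends at 7:59 AM + 115 min = 9:54 AM.
The PCR run ends at 9:54 AM + 130 min = 12:04 PM.
The PCR run starts at 12:04 PM − 95 min = 10:29 AM.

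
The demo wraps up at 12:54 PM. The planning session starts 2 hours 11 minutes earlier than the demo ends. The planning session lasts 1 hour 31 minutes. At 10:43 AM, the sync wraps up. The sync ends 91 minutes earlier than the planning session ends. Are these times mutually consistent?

The planning session starts at 12:54 PM − 131 min = 10:43 AM.
The planning session ends at 10:43 AM + 91 min = 12:14 PM.
The sync ends at 12:14 PM − 91 min = 10:43 AM.
That matches the stated 10:43 AM, so the schedule is consistent.

Yes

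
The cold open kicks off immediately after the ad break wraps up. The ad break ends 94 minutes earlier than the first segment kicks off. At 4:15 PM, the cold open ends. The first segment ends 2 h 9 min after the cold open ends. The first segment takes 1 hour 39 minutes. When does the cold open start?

The first segment ends at 4:15 PM + 129 min = 6:24 PM.
The first segment starts at 6:24 PM − 99 min = 4:45 PM.
The ad break ends at 4:45 PM − 94 min = 3:11 PM.
So the cold open starts at 3:11 PM.

3:11 PM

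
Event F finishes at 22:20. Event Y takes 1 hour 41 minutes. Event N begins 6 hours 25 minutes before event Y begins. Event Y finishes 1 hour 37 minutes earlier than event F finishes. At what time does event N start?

Event Y ends at 22:20 − 97 min = 20:43.
Event Y starts at 20:43 − 101 min = 19:02.
Event N starts at 19:02 − 385 min = 12:37.

12:37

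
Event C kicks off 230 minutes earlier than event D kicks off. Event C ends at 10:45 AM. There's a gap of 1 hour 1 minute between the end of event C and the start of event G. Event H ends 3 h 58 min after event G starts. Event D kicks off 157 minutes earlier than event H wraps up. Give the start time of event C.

9:17 AM

Event G starts at 10:45 AM + 61 min = 11:46 AM.
Event H ends at 11:46 AM + 238 min = 3:44 PM.
Event D starts at 3:44 PM − 157 min = 1:07 PM.
Event C starts at 1:07 PM − 230 min = 9:17 AM.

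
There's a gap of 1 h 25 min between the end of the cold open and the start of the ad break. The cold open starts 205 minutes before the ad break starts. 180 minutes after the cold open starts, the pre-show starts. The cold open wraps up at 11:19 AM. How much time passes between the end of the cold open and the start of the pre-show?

60 minutes

The ad break starts at 11:19 AM + 85 min = 12:44 PM.
The cold open starts at 12:44 PM − 205 min = 9:19 AM.
The pre-show starts at 9:19 AM + 180 min = 12:19 PM.
From 11:19 AM to 12:19 PM is 60 minutes.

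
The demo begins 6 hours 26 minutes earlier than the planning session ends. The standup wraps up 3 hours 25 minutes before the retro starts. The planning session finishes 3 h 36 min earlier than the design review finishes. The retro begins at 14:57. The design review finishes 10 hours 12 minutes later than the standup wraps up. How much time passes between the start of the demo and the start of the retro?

The standup ends at 14:57 − 205 min = 11:32.
The design review ends at 11:32 + 612 min = 21:44.
The planning session ends at 21:44 − 216 min = 18:08.
The demo starts at 18:08 − 386 min = 11:42.
From 11:42 to 14:57 is 3 hours 15 minutes.

3 hours 15 minutes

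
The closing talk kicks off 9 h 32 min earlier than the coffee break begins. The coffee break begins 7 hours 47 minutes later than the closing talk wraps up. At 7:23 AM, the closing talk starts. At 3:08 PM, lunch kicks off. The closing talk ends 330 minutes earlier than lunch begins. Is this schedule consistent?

No

The closing talk ends at 3:08 PM − 330 min = 9:38 AM.
The coffee break starts at 9:38 AM + 467 min = 5:25 PM.
The closing talk starts at 5:25 PM − 572 min = 7:53 AM.
But the closing talk is also said to start at 7:23 AM — a 30-minute conflict.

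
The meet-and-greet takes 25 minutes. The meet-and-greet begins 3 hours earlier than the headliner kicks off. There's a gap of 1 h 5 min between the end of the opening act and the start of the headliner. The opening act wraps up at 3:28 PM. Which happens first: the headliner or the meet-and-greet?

the meet-and-greet

The headliner starts at 3:28 PM + 65 min = 4:33 PM.
The meet-and-greet starts at 4:33 PM − 180 min = 1:33 PM.
The headliner starts at 4:33 PM and the meet-and-greet starts at 1:33 PM, so the meet-and-greet is first.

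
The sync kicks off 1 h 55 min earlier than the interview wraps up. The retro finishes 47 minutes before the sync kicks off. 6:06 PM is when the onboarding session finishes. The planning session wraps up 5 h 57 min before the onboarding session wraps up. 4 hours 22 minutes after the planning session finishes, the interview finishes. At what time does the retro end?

1:49 PM

The planning session ends at 6:06 PM − 357 min = 12:09 PM.
The interview ends at 12:09 PM + 262 min = 4:31 PM.
The sync starts at 4:31 PM − 115 min = 2:36 PM.
The retro ends at 2:36 PM − 47 min = 1:49 PM.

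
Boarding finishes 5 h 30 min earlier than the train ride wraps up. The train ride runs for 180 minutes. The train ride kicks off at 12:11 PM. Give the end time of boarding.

The train ride ends at 12:11 PM + 180 min = 3:11 PM.
Boarding ends at 3:11 PM − 330 min = 9:41 AM.

9:41 AM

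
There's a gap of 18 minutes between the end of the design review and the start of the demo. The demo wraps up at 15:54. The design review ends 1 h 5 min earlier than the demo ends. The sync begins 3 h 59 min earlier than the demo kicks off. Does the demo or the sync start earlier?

the sync

The design review ends at 15:54 − 65 min = 14:49.
The demo starts at 14:49 + 18 min = 15:07.
The sync starts at 15:07 − 239 min = 11:08.
The demo starts at 15:07 and the sync starts at 11:08, so the sync is first.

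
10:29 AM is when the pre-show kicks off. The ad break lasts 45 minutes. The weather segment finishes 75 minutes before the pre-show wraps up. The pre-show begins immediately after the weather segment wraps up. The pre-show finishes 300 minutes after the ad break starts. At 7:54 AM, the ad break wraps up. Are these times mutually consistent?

The ad break starts at 7:54 AM − 45 min = 7:09 AM.
The pre-show ends at 7:09 AM + 300 min = 12:09 PM.
The weather segment ends at 12:09 PM − 75 min = 10:54 AM.
So the pre-show starts at 10:54 AM.
But the pre-show is also said to start at 10:29 AM — a 25-minute conflict.

No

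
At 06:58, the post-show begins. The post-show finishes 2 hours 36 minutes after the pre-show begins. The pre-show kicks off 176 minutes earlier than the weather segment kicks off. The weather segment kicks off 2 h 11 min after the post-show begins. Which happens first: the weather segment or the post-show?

the post-show

The weather segment starts at 06:58 + 131 min = 09:09.
The weather segment starts at 09:09 and the post-show starts at 06:58, so the post-show is first.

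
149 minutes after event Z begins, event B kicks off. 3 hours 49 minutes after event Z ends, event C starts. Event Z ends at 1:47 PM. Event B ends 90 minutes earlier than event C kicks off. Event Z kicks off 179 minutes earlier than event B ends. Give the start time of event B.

Event C starts at 1:47 PM + 229 min = 5:36 PM.
Event B ends at 5:36 PM − 90 min = 4:06 PM.
Event Z starts at 4:06 PM − 179 min = 1:07 PM.
Event B starts at 1:07 PM + 149 min = 3:36 PM.

3:36 PM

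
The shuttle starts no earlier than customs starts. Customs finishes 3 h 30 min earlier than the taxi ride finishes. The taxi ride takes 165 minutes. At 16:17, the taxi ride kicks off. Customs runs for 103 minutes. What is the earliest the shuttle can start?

13:49

The taxi ride ends at 16:17 + 165 min = 19:02.
Customs ends at 19:02 − 210 min = 15:32.
Customs starts at 15:32 − 103 min = 13:49.
The shuttle is bounded by customs, so the earliest it can start is 13:49.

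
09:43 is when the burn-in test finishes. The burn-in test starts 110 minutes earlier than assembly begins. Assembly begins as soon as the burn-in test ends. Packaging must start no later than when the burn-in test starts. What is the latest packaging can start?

07:53

Assembly starts at 09:43.
The burn-in test starts at 09:43 − 110 min = 07:53.
Packaging is bounded by the burn-in test, so the latest it can start is 07:53.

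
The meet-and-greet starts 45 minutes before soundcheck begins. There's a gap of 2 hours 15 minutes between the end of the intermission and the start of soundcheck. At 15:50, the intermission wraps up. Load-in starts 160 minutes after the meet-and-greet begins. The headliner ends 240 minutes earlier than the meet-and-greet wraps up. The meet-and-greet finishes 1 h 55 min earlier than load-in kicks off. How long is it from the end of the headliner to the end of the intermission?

Soundcheck starts at 15:50 + 135 min = 18:05.
The meet-and-greet starts at 18:05 − 45 min = 17:20.
Load-in starts at 17:20 + 160 min = 20:00.
The meet-and-greet ends at 20:00 − 115 min = 18:05.
The headliner ends at 18:05 − 240 min = 14:05.
From 14:05 to 15:50 is 105 minutes.

105 minutes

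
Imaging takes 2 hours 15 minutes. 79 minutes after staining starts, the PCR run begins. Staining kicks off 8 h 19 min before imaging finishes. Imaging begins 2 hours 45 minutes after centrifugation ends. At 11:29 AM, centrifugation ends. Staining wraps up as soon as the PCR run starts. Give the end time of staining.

9:29 AM

Imaging starts at 11:29 AM + 165 min = 2:14 PM.
Imaging ends at 2:14 PM + 135 min = 4:29 PM.
Staining starts at 4:29 PM − 499 min = 8:10 AM.
The PCR run starts at 8:10 AM + 79 min = 9:29 AM.
So staining ends at 9:29 AM.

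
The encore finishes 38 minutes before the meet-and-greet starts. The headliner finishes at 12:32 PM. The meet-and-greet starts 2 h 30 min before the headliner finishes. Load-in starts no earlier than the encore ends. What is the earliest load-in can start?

9:24 AM

The meet-and-greet starts at 12:32 PM − 150 min = 10:02 AM.
The encore ends at 10:02 AM − 38 min = 9:24 AM.
Load-in is bounded by the encore, so the earliest it can start is 9:24 AM.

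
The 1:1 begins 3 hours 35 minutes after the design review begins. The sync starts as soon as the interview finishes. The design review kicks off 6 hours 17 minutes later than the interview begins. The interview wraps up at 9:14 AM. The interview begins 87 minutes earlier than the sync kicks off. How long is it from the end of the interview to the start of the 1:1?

The sync starts at 9:14 AM.
The interview starts at 9:14 AM − 87 min = 7:47 AM.
The design review starts at 7:47 AM + 377 min = 2:04 PM.
The 1:1 starts at 2:04 PM + 215 min = 5:39 PM.
From 9:14 AM to 5:39 PM is 8 h 25 min.

8 h 25 min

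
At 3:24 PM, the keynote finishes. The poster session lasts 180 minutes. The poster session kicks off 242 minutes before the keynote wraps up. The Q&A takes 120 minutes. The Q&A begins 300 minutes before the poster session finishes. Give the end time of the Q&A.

11:22 AM

The poster session starts at 3:24 PM − 242 min = 11:22 AM.
The poster session ends at 11:22 AM + 180 min = 2:22 PM.
The Q&A starts at 2:22 PM − 300 min = 9:22 AM.
The Q&A ends at 9:22 AM + 120 min = 11:22 AM.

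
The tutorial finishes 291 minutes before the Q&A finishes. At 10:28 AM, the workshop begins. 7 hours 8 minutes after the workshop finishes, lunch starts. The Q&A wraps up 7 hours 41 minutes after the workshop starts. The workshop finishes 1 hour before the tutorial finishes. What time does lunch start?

7:26 PM

The Q&A ends at 10:28 AM + 461 min = 6:09 PM.
The tutorial ends at 6:09 PM − 291 min = 1:18 PM.
The workshop ends at 1:18 PM − 60 min = 12:18 PM.
Lunch starts at 12:18 PM + 428 min = 7:26 PM.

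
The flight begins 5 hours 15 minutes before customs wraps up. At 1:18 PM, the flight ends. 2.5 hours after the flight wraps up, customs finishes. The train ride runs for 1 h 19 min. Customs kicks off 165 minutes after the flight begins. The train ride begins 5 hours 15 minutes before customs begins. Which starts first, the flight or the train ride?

the train ride

Customs ends at 1:18 PM + 150 min = 3:48 PM.
The flight starts at 3:48 PM − 315 min = 10:33 AM.
Customs starts at 10:33 AM + 165 min = 1:18 PM.
The train ride starts at 1:18 PM − 315 min = 8:03 AM.
The flight starts at 10:33 AM and the train ride starts at 8:03 AM, so the train ride is first.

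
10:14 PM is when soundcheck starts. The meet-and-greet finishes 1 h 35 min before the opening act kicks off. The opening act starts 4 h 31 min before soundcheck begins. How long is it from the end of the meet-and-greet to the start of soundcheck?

The opening act starts at 10:14 PM − 271 min = 5:43 PM.
The meet-and-greet ends at 5:43 PM − 95 min = 4:08 PM.
From 4:08 PM to 10:14 PM is 6 hours 6 minutes.

6 hours 6 minutes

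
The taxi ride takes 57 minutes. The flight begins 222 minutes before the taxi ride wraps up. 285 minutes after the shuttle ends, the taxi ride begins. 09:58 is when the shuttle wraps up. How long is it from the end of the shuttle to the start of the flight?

The taxi ride starts at 09:58 + 285 min = 14:43.
The taxi ride ends at 14:43 + 57 min = 15:40.
The flight starts at 15:40 − 222 min = 11:58.
From 09:58 to 11:58 is 120 minutes.

120 minutes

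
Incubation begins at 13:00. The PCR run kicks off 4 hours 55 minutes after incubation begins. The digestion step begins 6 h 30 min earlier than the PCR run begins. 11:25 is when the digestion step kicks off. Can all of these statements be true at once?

The PCR run starts at 13:00 + 295 min = 17:55.
The digestion step starts at 17:55 − 390 min = 11:25.
That matches the stated 11:25, so the schedule is consistent.

Yes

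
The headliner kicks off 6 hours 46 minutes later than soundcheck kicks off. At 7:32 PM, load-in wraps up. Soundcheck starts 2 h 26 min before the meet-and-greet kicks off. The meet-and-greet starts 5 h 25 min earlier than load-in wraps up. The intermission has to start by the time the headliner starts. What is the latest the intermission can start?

6:27 PM

The meet-and-greet starts at 7:32 PM − 325 min = 2:07 PM.
Soundcheck starts at 2:07 PM − 146 min = 11:41 AM.
The headliner starts at 11:41 AM + 406 min = 6:27 PM.
The intermission is bounded by the headliner, so the latest it can start is 6:27 PM.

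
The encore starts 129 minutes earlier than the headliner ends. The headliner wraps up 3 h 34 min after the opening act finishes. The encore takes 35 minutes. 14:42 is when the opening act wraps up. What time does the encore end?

16:42

The headliner ends at 14:42 + 214 min = 18:16.
The encore starts at 18:16 − 129 min = 16:07.
The encore ends at 16:07 + 35 min = 16:42.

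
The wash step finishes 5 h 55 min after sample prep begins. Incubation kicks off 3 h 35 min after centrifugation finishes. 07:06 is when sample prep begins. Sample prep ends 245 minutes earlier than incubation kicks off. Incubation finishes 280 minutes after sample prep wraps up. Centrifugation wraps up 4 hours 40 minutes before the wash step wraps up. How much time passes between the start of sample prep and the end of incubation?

The wash step ends at 07:06 + 355 min = 13:01.
Centrifugation ends at 13:01 − 280 min = 08:21.
Incubation starts at 08:21 + 215 min = 11:56.
Sample prep ends at 11:56 − 245 min = 07:51.
Incubation ends at 07:51 + 280 min = 12:31.
From 07:06 to 12:31 is 5 h 25 min.

5 h 25 min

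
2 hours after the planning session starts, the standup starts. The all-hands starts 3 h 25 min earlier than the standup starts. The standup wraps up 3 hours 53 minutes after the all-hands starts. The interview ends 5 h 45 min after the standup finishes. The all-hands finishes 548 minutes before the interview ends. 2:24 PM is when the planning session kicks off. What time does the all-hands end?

1:29 PM

The standup starts at 2:24 PM + 120 min = 4:24 PM.
The all-hands starts at 4:24 PM − 205 min = 12:59 PM.
The standup ends at 12:59 PM + 233 min = 4:52 PM.
The interview ends at 4:52 PM + 345 min = 10:37 PM.
The all-hands ends at 10:37 PM − 548 min = 1:29 PM.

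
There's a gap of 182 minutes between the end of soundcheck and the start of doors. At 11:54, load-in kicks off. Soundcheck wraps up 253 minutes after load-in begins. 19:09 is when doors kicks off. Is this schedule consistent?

Yes

Soundcheck ends at 11:54 + 253 min = 16:07.
Doors starts at 16:07 + 182 min = 19:09.
That matches the stated 19:09, so the schedule is consistent.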